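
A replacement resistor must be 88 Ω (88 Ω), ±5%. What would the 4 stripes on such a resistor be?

88 Ω = 88 × 10^0.
8 → grey
8 → grey
Multiplier 10^0 → black.
±5% tolerance → gold.

grey, grey, black, gold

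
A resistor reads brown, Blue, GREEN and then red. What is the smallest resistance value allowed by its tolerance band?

Brown → 1 (first significant figure)
Blue → 6 (second significant figure)
Green → ×10^5 multiplier
Red → ±2% tolerance
16 × 100000 = 1600000 Ω
Smallest = 1600000 × (1 − 2/100) = 1568000 Ω.

1568000 Ω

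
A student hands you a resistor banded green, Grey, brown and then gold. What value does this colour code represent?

Green → 5 (first significant figure)
Grey → 8 (second significant figure)
Brown → ×10 multiplier
58 × 10 = 580 Ω

580 Ω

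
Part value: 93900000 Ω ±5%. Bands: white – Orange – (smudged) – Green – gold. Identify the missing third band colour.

93900000 Ω = 939 × 10^5.
The third band gives digit 9 of the significand, and 9 is white.

white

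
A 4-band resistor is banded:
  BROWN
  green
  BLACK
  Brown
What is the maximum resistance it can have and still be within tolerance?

15.15 Ω

Brown → 1 (first significant figure)
Green → 5 (second significant figure)
Black → ×1 multiplier
Brown → ±1% tolerance
15 × 1 = 15 Ω
Maximum = 15 × (1 + 1/100) = 15.15 Ω.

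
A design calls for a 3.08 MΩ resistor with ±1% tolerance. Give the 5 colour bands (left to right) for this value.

orange, black, grey, yellow, brown

3080000 Ω = 308 × 10^4.
3 → orange
0 → black
8 → grey
Multiplier 10^4 → yellow.
±1% tolerance → brown.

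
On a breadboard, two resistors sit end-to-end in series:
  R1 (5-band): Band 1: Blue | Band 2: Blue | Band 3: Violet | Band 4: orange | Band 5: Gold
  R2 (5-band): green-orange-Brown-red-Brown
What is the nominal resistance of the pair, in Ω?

R1: blue, blue, violet → 667; orange ×10^3 → 667000 Ω.
R2: green, orange, brown → 531; red ×10^2 → 53100 Ω.
Series: 667000 + 53100 = 720100 Ω.

720100 Ω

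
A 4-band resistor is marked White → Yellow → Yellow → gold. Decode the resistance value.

White → 9 (first significant figure)
Yellow → 4 (second significant figure)
Yellow → ×10^4 multiplier
94 × 10000 = 940000 Ω

940000 Ω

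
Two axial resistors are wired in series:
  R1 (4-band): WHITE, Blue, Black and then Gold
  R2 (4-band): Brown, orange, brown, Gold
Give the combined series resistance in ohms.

R1: white, blue → 96; black ×1 → 96 Ω.
R2: brown, orange → 13; brown ×10 → 130 Ω.
Series: 96 + 130 = 226 Ω.

226 Ω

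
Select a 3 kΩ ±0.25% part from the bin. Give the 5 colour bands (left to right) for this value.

3000 Ω = 300 × 10^1.
3 → orange
0 → black
0 → black
Multiplier 10^1 → brown.
±0.25% tolerance → blue.

orange, black, black, brown, blue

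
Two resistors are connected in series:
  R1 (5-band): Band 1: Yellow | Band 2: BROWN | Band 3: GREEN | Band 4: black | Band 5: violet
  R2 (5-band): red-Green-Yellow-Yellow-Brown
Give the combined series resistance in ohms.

2540415 Ω

R1: yellow, brown, green → 415; black ×1 → 415 Ω.
R2: red, green, yellow → 254; yellow ×10^4 → 2540000 Ω.
Series: 415 + 2540000 = 2540415 Ω.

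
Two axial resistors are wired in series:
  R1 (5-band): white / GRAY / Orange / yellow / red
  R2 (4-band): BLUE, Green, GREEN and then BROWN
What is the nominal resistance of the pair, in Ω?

R1: white, grey, orange → 983; yellow ×10^4 → 9830000 Ω.
R2: blue, green → 65; green ×10^5 → 6500000 Ω.
Series: 9830000 + 6500000 = 16330000 Ω.

16330000 Ω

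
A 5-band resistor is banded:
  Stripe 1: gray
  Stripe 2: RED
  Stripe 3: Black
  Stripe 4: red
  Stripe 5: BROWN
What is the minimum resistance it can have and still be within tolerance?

81180 Ω

Grey → 8 (first significant figure)
Red → 2 (second significant figure)
Black → 0 (third significant figure)
Red → ×10^2 multiplier
Brown → ±1% tolerance
820 × 100 = 82000 Ω
Minimum = 82000 × (1 − 1/100) = 81180 Ω.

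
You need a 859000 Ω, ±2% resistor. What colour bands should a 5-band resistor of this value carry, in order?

grey, green, white, orange, red

859000 Ω = 859 × 10^3.
8 → grey
5 → green
9 → white
Multiplier 10^3 → orange.
±2% tolerance → red.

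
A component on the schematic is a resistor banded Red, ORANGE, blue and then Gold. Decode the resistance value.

23000000 Ω

Red → 2 (first significant figure)
Orange → 3 (second significant figure)
Blue → ×10^6 multiplier
23 × 1000000 = 23000000 Ω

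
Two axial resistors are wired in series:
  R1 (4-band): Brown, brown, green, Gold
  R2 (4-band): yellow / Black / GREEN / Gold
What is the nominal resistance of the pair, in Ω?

5100000 Ω

R1: brown, brown → 11; green ×10^5 → 1100000 Ω.
R2: yellow, black → 40; green ×10^5 → 4000000 Ω.
Series: 1100000 + 4000000 = 5100000 Ω.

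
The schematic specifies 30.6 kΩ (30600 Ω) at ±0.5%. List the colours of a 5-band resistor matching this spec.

orange, black, blue, red, green

30600 Ω = 306 × 10^2.
3 → orange
0 → black
6 → blue
Multiplier 10^2 → red.
±0.5% tolerance → green.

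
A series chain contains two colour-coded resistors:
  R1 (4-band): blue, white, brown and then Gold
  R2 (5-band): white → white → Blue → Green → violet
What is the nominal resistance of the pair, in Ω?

99600690 Ω

R1: blue, white → 69; brown ×10 → 690 Ω.
R2: white, white, blue → 996; green ×10^5 → 99600000 Ω.
Series: 690 + 99600000 = 99600690 Ω.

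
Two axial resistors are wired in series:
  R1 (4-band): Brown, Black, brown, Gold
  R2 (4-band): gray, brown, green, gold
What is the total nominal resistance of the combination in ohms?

R1: brown, black → 10; brown ×10 → 100 Ω.
R2: grey, brown → 81; green ×10^5 → 8100000 Ω.
Series: 100 + 8100000 = 8100100 Ω.

8100100 Ω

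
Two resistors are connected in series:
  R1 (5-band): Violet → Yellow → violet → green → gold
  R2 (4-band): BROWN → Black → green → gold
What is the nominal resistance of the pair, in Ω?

R1: violet, yellow, violet → 747; green ×10^5 → 74700000 Ω.
R2: brown, black → 10; green ×10^5 → 1000000 Ω.
Series: 74700000 + 1000000 = 75700000 Ω.

75700000 Ω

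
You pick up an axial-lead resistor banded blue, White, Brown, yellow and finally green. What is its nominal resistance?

6910000 Ω

Blue → 6 (first significant figure)
White → 9 (second significant figure)
Brown → 1 (third significant figure)
Yellow → ×10^4 multiplier
691 × 10000 = 6910000 Ω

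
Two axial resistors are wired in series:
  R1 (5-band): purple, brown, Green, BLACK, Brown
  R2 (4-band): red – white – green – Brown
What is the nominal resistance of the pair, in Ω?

2900715 Ω

R1: violet, brown, green → 715; black ×1 → 715 Ω.
R2: red, white → 29; green ×10^5 → 2900000 Ω.
Series: 715 + 2900000 = 2900715 Ω.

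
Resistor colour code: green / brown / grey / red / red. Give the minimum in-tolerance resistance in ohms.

50764 Ω

Green → 5 (first significant figure)
Brown → 1 (second significant figure)
Grey → 8 (third significant figure)
Red → ×10^2 multiplier
Red → ±2% tolerance
518 × 100 = 51800 Ω
Minimum = 51800 × (1 − 2/100) = 50764 Ω.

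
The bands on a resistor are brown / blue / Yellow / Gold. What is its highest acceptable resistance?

168000 Ω

Brown → 1 (first significant figure)
Blue → 6 (second significant figure)
Yellow → ×10^4 multiplier
Gold → ±5% tolerance
16 × 10000 = 160000 Ω
Highest = 160000 × (1 + 5/100) = 168000 Ω.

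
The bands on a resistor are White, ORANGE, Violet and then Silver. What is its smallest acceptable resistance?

White → 9 (first significant figure)
Orange → 3 (second significant figure)
Violet → ×10^7 multiplier
Silver → ±10% tolerance
93 × 10000000 = 930000000 Ω
Smallest = 930000000 × (1 − 10/100) = 837000000 Ω.

837000000 Ω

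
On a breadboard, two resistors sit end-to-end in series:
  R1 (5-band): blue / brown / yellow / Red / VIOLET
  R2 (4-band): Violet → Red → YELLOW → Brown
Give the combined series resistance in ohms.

R1: blue, brown, yellow → 614; red ×10^2 → 61400 Ω.
R2: violet, red → 72; yellow ×10^4 → 720000 Ω.
Series: 61400 + 720000 = 781400 Ω.

781400 Ω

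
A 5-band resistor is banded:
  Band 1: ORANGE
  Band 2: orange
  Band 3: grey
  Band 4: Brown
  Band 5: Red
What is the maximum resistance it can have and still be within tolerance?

Orange → 3 (first significant figure)
Orange → 3 (second significant figure)
Grey → 8 (third significant figure)
Brown → ×10 multiplier
Red → ±2% tolerance
338 × 10 = 3380 Ω
Maximum = 3380 × (1 + 2/100) = 3447.6 Ω.

3447.6 Ω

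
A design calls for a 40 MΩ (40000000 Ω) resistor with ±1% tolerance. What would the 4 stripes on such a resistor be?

yellow, black, blue, brown

40000000 Ω = 40 × 10^6.
4 → yellow
0 → black
Multiplier 10^6 → blue.
±1% tolerance → brown.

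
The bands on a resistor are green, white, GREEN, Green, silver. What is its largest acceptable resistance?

Green → 5 (first significant figure)
White → 9 (second significant figure)
Green → 5 (third significant figure)
Green → ×10^5 multiplier
Silver → ±10% tolerance
595 × 100000 = 59500000 Ω
Largest = 59500000 × (1 + 10/100) = 65450000 Ω.

65450000 Ω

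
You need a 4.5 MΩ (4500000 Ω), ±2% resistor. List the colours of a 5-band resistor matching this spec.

4500000 Ω = 450 × 10^4.
4 → yellow
5 → green
0 → black
Multiplier 10^4 → yellow.
±2% tolerance → red.

yellow, green, black, yellow, red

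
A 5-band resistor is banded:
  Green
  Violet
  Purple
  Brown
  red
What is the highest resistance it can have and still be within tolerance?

5885.4 Ω

Green → 5 (first significant figure)
Violet → 7 (second significant figure)
Violet → 7 (third significant figure)
Brown → ×10 multiplier
Red → ±2% tolerance
577 × 10 = 5770 Ω
Highest = 5770 × (1 + 2/100) = 5885.4 Ω.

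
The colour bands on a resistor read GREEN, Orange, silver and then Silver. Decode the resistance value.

Green → 5 (first significant figure)
Orange → 3 (second significant figure)
Silver → ×0.01 multiplier
53 × 0.01 = 0.53 Ω

0.53 Ω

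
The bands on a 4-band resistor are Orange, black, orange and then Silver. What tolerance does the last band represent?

The last band, silver, is the tolerance band.
Silver corresponds to ±10%.

±10%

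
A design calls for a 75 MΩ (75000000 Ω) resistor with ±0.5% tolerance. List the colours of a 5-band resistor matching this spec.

75000000 Ω = 750 × 10^5.
7 → violet
5 → green
0 → black
Multiplier 10^5 → green.
±0.5% tolerance → green.

violet, green, black, green, green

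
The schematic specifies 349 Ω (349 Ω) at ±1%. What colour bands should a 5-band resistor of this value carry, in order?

orange, yellow, white, black, brown

349 Ω = 349 × 10^0.
3 → orange
4 → yellow
9 → white
Multiplier 10^0 → black.
±1% tolerance → brown.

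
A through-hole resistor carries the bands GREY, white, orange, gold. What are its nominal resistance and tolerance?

89000 Ω ±5%

Grey → 8 (first significant figure)
White → 9 (second significant figure)
Orange → ×10^3 multiplier
Gold → ±5% tolerance
89 × 1000 = 89000 Ω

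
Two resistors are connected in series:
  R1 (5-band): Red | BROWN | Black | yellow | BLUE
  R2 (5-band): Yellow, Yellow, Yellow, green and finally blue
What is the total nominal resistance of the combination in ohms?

46500000 Ω

R1: red, brown, black → 210; yellow ×10^4 → 2100000 Ω.
R2: yellow, yellow, yellow → 444; green ×10^5 → 44400000 Ω.
Series: 2100000 + 44400000 = 46500000 Ω.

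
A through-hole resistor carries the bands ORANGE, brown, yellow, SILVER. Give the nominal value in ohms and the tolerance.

Orange → 3 (first significant figure)
Brown → 1 (second significant figure)
Yellow → ×10^4 multiplier
Silver → ±10% tolerance
31 × 10000 = 310000 Ω

310000 Ω ±10%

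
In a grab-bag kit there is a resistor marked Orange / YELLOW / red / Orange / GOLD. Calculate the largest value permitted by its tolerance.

Orange → 3 (first significant figure)
Yellow → 4 (second significant figure)
Red → 2 (third significant figure)
Orange → ×10^3 multiplier
Gold → ±5% tolerance
342 × 1000 = 342000 Ω
Largest = 342000 × (1 + 5/100) = 359100 Ω.

359100 Ω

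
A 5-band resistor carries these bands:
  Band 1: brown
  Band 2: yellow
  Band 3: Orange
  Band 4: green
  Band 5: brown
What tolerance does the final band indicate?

The last band, brown, is the tolerance band.
Brown corresponds to ±1%.

±1%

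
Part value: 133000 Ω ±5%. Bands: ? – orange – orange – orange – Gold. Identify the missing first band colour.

brown

133000 Ω = 133 × 10^3.
The first band gives digit 1 of the significand, and 1 is brown.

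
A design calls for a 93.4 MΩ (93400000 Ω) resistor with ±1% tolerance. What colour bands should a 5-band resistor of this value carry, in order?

93400000 Ω = 934 × 10^5.
9 → white
3 → orange
4 → yellow
Multiplier 10^5 → green.
±1% tolerance → brown.

white, orange, yellow, green, brown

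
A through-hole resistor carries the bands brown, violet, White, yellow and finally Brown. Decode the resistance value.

1790000 Ω

Brown → 1 (first significant figure)
Violet → 7 (second significant figure)
White → 9 (third significant figure)
Yellow → ×10^4 multiplier
179 × 10000 = 1790000 Ω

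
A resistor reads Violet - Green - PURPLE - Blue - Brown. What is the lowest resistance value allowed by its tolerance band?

Violet → 7 (first significant figure)
Green → 5 (second significant figure)
Violet → 7 (third significant figure)
Blue → ×10^6 multiplier
Brown → ±1% tolerance
757 × 1000000 = 757000000 Ω
Lowest = 757000000 × (1 − 1/100) = 749430000 Ω.

749430000 Ω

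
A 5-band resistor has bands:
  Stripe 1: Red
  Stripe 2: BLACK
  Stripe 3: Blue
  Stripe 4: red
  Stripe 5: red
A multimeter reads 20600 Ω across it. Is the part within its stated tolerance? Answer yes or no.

yes

Red → 2 (first significant figure)
Black → 0 (second significant figure)
Blue → 6 (third significant figure)
Red → ×10^2 multiplier
Red → ±2% tolerance
206 × 100 = 20600 Ω
Allowed range: 20188 Ω to 21012 Ω.
20600 Ω lies inside that range.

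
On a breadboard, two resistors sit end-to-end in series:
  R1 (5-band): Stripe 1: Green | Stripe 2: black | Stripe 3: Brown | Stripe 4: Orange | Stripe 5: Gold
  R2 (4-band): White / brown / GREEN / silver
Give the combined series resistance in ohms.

9601000 Ω

R1: green, black, brown → 501; orange ×10^3 → 501000 Ω.
R2: white, brown → 91; green ×10^5 → 9100000 Ω.
Series: 501000 + 9100000 = 9601000 Ω.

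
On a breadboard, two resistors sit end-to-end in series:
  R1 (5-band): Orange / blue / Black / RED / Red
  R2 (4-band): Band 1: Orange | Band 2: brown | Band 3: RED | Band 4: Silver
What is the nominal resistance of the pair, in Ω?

39100 Ω

R1: orange, blue, black → 360; red ×10^2 → 36000 Ω.
R2: orange, brown → 31; red ×10^2 → 3100 Ω.
Series: 36000 + 3100 = 39100 Ω.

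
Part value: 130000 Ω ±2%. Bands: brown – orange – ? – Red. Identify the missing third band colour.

130000 Ω = 13 × 10^4.
The third band is the multiplier, 10^4, which is yellow.

yellow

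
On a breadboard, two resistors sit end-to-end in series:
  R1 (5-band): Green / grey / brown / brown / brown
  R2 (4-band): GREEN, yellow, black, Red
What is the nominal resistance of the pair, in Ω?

5864 Ω

R1: green, grey, brown → 581; brown ×10 → 5810 Ω.
R2: green, yellow → 54; black ×1 → 54 Ω.
Series: 5810 + 54 = 5864 Ω.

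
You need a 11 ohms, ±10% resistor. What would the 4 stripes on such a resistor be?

brown, brown, black, silver

11 Ω = 11 × 10^0.
1 → brown
1 → brown
Multiplier 10^0 → black.
±10% tolerance → silver.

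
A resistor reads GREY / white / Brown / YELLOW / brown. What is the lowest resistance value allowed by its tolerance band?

Grey → 8 (first significant figure)
White → 9 (second significant figure)
Brown → 1 (third significant figure)
Yellow → ×10^4 multiplier
Brown → ±1% tolerance
891 × 10000 = 8910000 Ω
Lowest = 8910000 × (1 − 1/100) = 8820900 Ω.

8820900 Ω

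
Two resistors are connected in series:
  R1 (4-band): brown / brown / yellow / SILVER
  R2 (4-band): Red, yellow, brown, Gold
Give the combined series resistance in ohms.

R1: brown, brown → 11; yellow ×10^4 → 110000 Ω.
R2: red, yellow → 24; brown ×10 → 240 Ω.
Series: 110000 + 240 = 110240 Ω.

110240 Ω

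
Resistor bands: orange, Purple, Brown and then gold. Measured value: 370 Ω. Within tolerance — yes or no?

Orange → 3 (first significant figure)
Violet → 7 (second significant figure)
Brown → ×10 multiplier
Gold → ±5% tolerance
37 × 10 = 370 Ω
Allowed range: 351.5 Ω to 388.5 Ω.
370 Ω lies inside that range.

yes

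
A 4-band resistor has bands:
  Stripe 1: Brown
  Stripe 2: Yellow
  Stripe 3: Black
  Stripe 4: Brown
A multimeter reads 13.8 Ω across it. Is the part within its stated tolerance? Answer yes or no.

Brown → 1 (first significant figure)
Yellow → 4 (second significant figure)
Black → ×1 multiplier
Brown → ±1% tolerance
14 × 1 = 14 Ω
Allowed range: 13.86 Ω to 14.14 Ω.
13.8 Ω lies outside that range.

no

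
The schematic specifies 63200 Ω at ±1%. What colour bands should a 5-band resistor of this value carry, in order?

63200 Ω = 632 × 10^2.
6 → blue
3 → orange
2 → red
Multiplier 10^2 → red.
±1% tolerance → brown.

blue, orange, red, red, brown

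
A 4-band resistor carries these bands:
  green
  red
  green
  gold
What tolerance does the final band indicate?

±5%

The last band, gold, is the tolerance band.
Gold corresponds to ±5%.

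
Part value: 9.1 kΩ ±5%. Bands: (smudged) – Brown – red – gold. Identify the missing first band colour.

white

9100 Ω = 91 × 10^2.
The first band gives digit 9 of the significand, and 9 is white.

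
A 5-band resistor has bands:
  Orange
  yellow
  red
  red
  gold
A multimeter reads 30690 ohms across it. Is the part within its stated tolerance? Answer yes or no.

Orange → 3 (first significant figure)
Yellow → 4 (second significant figure)
Red → 2 (third significant figure)
Red → ×10^2 multiplier
Gold → ±5% tolerance
342 × 100 = 34200 Ω
Allowed range: 32490 Ω to 35910 Ω.
30690 ohms lies outside that range.

no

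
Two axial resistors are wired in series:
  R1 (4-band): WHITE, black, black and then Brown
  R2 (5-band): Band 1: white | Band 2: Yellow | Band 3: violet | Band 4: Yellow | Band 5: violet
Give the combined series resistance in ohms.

9470090 Ω

R1: white, black → 90; black ×1 → 90 Ω.
R2: white, yellow, violet → 947; yellow ×10^4 → 9470000 Ω.
Series: 90 + 9470000 = 9470090 Ω.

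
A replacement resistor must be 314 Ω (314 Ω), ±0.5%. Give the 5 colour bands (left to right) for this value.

314 Ω = 314 × 10^0.
3 → orange
1 → brown
4 → yellow
Multiplier 10^0 → black.
±0.5% tolerance → green.

orange, brown, yellow, black, green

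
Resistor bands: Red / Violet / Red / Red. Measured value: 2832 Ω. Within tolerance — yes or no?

no

Red → 2 (first significant figure)
Violet → 7 (second significant figure)
Red → ×10^2 multiplier
Red → ±2% tolerance
27 × 100 = 2700 Ω
Allowed range: 2646 Ω to 2754 Ω.
2832 Ω lies outside that range.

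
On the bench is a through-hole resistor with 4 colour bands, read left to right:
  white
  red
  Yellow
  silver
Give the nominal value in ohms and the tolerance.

White → 9 (first significant figure)
Red → 2 (second significant figure)
Yellow → ×10^4 multiplier
Silver → ±10% tolerance
92 × 10000 = 920000 Ω

920000 Ω ±10%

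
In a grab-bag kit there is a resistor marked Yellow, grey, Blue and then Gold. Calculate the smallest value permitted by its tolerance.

45600000 Ω

Yellow → 4 (first significant figure)
Grey → 8 (second significant figure)
Blue → ×10^6 multiplier
Gold → ±5% tolerance
48 × 1000000 = 48000000 Ω
Smallest = 48000000 × (1 − 5/100) = 45600000 Ω.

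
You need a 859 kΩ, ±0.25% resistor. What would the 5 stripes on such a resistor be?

859000 Ω = 859 × 10^3.
8 → grey
5 → green
9 → white
Multiplier 10^3 → orange.
±0.25% tolerance → blue.

grey, green, white, orange, blue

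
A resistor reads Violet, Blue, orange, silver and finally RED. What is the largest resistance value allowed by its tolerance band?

7.7826 Ω

Violet → 7 (first significant figure)
Blue → 6 (second significant figure)
Orange → 3 (third significant figure)
Silver → ×0.01 multiplier
Red → ±2% tolerance
763 × 0.01 = 7.63 Ω
Largest = 7.63 × (1 + 2/100) = 7.7826 Ω.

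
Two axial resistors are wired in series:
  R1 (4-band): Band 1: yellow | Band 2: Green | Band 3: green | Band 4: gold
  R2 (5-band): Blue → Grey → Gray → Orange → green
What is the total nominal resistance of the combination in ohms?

5188000 Ω

R1: yellow, green → 45; green ×10^5 → 4500000 Ω.
R2: blue, grey, grey → 688; orange ×10^3 → 688000 Ω.
Series: 4500000 + 688000 = 5188000 Ω.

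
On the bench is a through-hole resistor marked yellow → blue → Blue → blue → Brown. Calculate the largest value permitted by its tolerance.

470660000 Ω

Yellow → 4 (first significant figure)
Blue → 6 (second significant figure)
Blue → 6 (third significant figure)
Blue → ×10^6 multiplier
Brown → ±1% tolerance
466 × 1000000 = 466000000 Ω
Largest = 466000000 × (1 + 1/100) = 470660000 Ω.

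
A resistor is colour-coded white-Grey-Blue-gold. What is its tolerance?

±5%

The last band, gold, is the tolerance band.
Gold corresponds to ±5%.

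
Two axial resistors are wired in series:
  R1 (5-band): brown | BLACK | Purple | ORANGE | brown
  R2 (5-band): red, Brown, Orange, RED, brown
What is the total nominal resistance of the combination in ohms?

R1: brown, black, violet → 107; orange ×10^3 → 107000 Ω.
R2: red, brown, orange → 213; red ×10^2 → 21300 Ω.
Series: 107000 + 21300 = 128300 Ω.

128300 Ω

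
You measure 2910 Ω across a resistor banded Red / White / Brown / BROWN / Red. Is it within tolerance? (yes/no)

Red → 2 (first significant figure)
White → 9 (second significant figure)
Brown → 1 (third significant figure)
Brown → ×10 multiplier
Red → ±2% tolerance
291 × 10 = 2910 Ω
Allowed range: 2851.8 Ω to 2968.2 Ω.
2910 Ω lies inside that range.

yes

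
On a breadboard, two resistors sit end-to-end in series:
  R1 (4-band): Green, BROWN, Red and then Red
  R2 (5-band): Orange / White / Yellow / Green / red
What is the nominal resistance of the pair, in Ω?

39405100 Ω

R1: green, brown → 51; red ×10^2 → 5100 Ω.
R2: orange, white, yellow → 394; green ×10^5 → 39400000 Ω.
Series: 5100 + 39400000 = 39405100 Ω.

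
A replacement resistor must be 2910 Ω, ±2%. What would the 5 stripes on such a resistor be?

2910 Ω = 291 × 10^1.
2 → red
9 → white
1 → brown
Multiplier 10^1 → brown.
±2% tolerance → red.

red, white, brown, brown, red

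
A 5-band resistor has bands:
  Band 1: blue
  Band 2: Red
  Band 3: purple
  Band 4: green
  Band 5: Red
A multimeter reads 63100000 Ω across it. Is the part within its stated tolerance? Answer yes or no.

yes

Blue → 6 (first significant figure)
Red → 2 (second significant figure)
Violet → 7 (third significant figure)
Green → ×10^5 multiplier
Red → ±2% tolerance
627 × 100000 = 62700000 Ω
Allowed range: 61446000 Ω to 63954000 Ω.
63100000 Ω lies inside that range.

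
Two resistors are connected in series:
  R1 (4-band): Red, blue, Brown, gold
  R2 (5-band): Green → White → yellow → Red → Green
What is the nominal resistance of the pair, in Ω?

R1: red, blue → 26; brown ×10 → 260 Ω.
R2: green, white, yellow → 594; red ×10^2 → 59400 Ω.
Series: 260 + 59400 = 59660 Ω.

59660 Ω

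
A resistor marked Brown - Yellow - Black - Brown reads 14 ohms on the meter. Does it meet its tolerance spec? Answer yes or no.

Brown → 1 (first significant figure)
Yellow → 4 (second significant figure)
Black → ×1 multiplier
Brown → ±1% tolerance
14 × 1 = 14 Ω
Allowed range: 13.86 Ω to 14.14 Ω.
14 ohms lies inside that range.

yes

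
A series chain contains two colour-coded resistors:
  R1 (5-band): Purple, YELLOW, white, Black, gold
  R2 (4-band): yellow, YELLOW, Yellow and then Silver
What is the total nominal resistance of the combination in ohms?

440749 Ω

R1: violet, yellow, white → 749; black ×1 → 749 Ω.
R2: yellow, yellow → 44; yellow ×10^4 → 440000 Ω.
Series: 749 + 440000 = 440749 Ω.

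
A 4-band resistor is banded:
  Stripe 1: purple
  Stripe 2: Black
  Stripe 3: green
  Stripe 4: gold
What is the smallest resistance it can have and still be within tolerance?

Violet → 7 (first significant figure)
Black → 0 (second significant figure)
Green → ×10^5 multiplier
Gold → ±5% tolerance
70 × 100000 = 7000000 Ω
Smallest = 7000000 × (1 − 5/100) = 6650000 Ω.

6650000 Ω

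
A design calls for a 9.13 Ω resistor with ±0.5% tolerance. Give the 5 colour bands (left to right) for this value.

white, brown, orange, silver, green

9.13 Ω = 913 × 10^-2.
9 → white
1 → brown
3 → orange
Multiplier 10^-2 → silver.
±0.5% tolerance → green.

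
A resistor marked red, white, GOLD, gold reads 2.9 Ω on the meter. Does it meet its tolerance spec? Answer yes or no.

yes

Red → 2 (first significant figure)
White → 9 (second significant figure)
Gold → ×0.1 multiplier
Gold → ±5% tolerance
29 × 0.1 = 2.9 Ω
Allowed range: 2.755 Ω to 3.045 Ω.
2.9 Ω lies inside that range.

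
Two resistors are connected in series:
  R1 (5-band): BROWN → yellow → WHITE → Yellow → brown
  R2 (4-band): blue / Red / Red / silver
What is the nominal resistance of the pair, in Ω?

R1: brown, yellow, white → 149; yellow ×10^4 → 1490000 Ω.
R2: blue, red → 62; red ×10^2 → 6200 Ω.
Series: 1490000 + 6200 = 1496200 Ω.

1496200 Ω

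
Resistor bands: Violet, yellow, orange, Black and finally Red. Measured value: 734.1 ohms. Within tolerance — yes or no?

yes

Violet → 7 (first significant figure)
Yellow → 4 (second significant figure)
Orange → 3 (third significant figure)
Black → ×1 multiplier
Red → ±2% tolerance
743 × 1 = 743 Ω
Allowed range: 728.14 Ω to 757.86 Ω.
734.1 ohms lies inside that range.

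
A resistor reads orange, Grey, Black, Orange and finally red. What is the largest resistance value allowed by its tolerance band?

Orange → 3 (first significant figure)
Grey → 8 (second significant figure)
Black → 0 (third significant figure)
Orange → ×10^3 multiplier
Red → ±2% tolerance
380 × 1000 = 380000 Ω
Largest = 380000 × (1 + 2/100) = 387600 Ω.

387600 Ω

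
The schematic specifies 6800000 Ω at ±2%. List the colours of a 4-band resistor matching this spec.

6800000 Ω = 68 × 10^5.
6 → blue
8 → grey
Multiplier 10^5 → green.
±2% tolerance → red.

blue, grey, green, red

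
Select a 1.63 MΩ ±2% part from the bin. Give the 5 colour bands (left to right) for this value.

brown, blue, orange, yellow, red

1630000 Ω = 163 × 10^4.
1 → brown
6 → blue
3 → orange
Multiplier 10^4 → yellow.
±2% tolerance → red.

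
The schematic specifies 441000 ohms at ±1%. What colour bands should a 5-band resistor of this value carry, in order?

441000 Ω = 441 × 10^3.
4 → yellow
4 → yellow
1 → brown
Multiplier 10^3 → orange.
±1% tolerance → brown.

yellow, yellow, brown, orange, brown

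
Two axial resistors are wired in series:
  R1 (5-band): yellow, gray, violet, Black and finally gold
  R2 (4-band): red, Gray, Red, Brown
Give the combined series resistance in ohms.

3287 Ω

R1: yellow, grey, violet → 487; black ×1 → 487 Ω.
R2: red, grey → 28; red ×10^2 → 2800 Ω.
Series: 487 + 2800 = 3287 Ω.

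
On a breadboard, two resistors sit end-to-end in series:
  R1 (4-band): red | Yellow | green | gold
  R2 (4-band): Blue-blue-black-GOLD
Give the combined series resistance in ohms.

2400066 Ω

R1: red, yellow → 24; green ×10^5 → 2400000 Ω.
R2: blue, blue → 66; black ×1 → 66 Ω.
Series: 2400000 + 66 = 2400066 Ω.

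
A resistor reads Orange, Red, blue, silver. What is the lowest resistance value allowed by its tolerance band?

Orange → 3 (first significant figure)
Red → 2 (second significant figure)
Blue → ×10^6 multiplier
Silver → ±10% tolerance
32 × 1000000 = 32000000 Ω
Lowest = 32000000 × (1 − 10/100) = 28800000 Ω.

28800000 Ω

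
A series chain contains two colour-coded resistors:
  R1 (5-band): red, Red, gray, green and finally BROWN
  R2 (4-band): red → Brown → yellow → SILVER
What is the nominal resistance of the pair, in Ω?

23010000 Ω

R1: red, red, grey → 228; green ×10^5 → 22800000 Ω.
R2: red, brown → 21; yellow ×10^4 → 210000 Ω.
Series: 22800000 + 210000 = 23010000 Ω.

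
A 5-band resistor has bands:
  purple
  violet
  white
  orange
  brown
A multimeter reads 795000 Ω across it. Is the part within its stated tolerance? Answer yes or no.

Violet → 7 (first significant figure)
Violet → 7 (second significant figure)
White → 9 (third significant figure)
Orange → ×10^3 multiplier
Brown → ±1% tolerance
779 × 1000 = 779000 Ω
Allowed range: 771210 Ω to 786790 Ω.
795000 Ω lies outside that range.

no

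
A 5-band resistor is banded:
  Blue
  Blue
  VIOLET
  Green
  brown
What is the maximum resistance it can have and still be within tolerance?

Blue → 6 (first significant figure)
Blue → 6 (second significant figure)
Violet → 7 (third significant figure)
Green → ×10^5 multiplier
Brown → ±1% tolerance
667 × 100000 = 66700000 Ω
Maximum = 66700000 × (1 + 1/100) = 67367000 Ω.

67367000 Ω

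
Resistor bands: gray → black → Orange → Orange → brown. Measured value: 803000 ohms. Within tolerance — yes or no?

yes

Grey → 8 (first significant figure)
Black → 0 (second significant figure)
Orange → 3 (third significant figure)
Orange → ×10^3 multiplier
Brown → ±1% tolerance
803 × 1000 = 803000 Ω
Allowed range: 794970 Ω to 811030 Ω.
803000 ohms lies inside that range.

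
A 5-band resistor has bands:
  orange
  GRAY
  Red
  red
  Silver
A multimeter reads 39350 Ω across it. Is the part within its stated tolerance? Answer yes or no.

yes

Orange → 3 (first significant figure)
Grey → 8 (second significant figure)
Red → 2 (third significant figure)
Red → ×10^2 multiplier
Silver → ±10% tolerance
382 × 100 = 38200 Ω
Allowed range: 34380 Ω to 42020 Ω.
39350 Ω lies inside that range.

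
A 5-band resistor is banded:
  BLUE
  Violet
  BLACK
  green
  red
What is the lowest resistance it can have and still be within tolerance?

Blue → 6 (first significant figure)
Violet → 7 (second significant figure)
Black → 0 (third significant figure)
Green → ×10^5 multiplier
Red → ±2% tolerance
670 × 100000 = 67000000 Ω
Lowest = 67000000 × (1 − 2/100) = 65660000 Ω.

65660000 Ω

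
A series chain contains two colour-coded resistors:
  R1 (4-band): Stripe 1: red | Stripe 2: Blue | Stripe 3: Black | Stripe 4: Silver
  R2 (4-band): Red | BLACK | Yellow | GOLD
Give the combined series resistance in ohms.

R1: red, blue → 26; black ×1 → 26 Ω.
R2: red, black → 20; yellow ×10^4 → 200000 Ω.
Series: 26 + 200000 = 200026 Ω.

200026 Ω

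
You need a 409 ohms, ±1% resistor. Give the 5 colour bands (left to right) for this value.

yellow, black, white, black, brown

409 Ω = 409 × 10^0.
4 → yellow
0 → black
9 → white
Multiplier 10^0 → black.
±1% tolerance → brown.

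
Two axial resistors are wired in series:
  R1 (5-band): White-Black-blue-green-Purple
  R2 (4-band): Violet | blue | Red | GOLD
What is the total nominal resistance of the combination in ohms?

90607600 Ω

R1: white, black, blue → 906; green ×10^5 → 90600000 Ω.
R2: violet, blue → 76; red ×10^2 → 7600 Ω.
Series: 90600000 + 7600 = 90607600 Ω.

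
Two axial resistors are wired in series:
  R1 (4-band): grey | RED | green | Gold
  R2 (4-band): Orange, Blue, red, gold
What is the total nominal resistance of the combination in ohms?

8203600 Ω

R1: grey, red → 82; green ×10^5 → 8200000 Ω.
R2: orange, blue → 36; red ×10^2 → 3600 Ω.
Series: 8200000 + 3600 = 8203600 Ω.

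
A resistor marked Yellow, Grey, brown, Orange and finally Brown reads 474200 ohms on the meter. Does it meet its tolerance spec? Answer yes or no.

Yellow → 4 (first significant figure)
Grey → 8 (second significant figure)
Brown → 1 (third significant figure)
Orange → ×10^3 multiplier
Brown → ±1% tolerance
481 × 1000 = 481000 Ω
Allowed range: 476190 Ω to 485810 Ω.
474200 ohms lies outside that range.

no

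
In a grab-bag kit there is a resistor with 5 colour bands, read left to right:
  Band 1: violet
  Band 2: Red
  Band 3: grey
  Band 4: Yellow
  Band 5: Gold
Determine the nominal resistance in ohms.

7280000 Ω

Violet → 7 (first significant figure)
Red → 2 (second significant figure)
Grey → 8 (third significant figure)
Yellow → ×10^4 multiplier
728 × 10000 = 7280000 Ω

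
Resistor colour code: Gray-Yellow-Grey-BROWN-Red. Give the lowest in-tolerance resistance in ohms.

8310.4 Ω

Grey → 8 (first significant figure)
Yellow → 4 (second significant figure)
Grey → 8 (third significant figure)
Brown → ×10 multiplier
Red → ±2% tolerance
848 × 10 = 8480 Ω
Lowest = 8480 × (1 − 2/100) = 8310.4 Ω.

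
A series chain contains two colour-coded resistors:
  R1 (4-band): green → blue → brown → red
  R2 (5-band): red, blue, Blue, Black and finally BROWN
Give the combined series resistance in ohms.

826 Ω

R1: green, blue → 56; brown ×10 → 560 Ω.
R2: red, blue, blue → 266; black ×1 → 266 Ω.
Series: 560 + 266 = 826 Ω.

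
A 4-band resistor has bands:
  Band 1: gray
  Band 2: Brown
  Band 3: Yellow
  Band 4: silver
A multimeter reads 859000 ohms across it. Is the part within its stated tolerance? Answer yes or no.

yes

Grey → 8 (first significant figure)
Brown → 1 (second significant figure)
Yellow → ×10^4 multiplier
Silver → ±10% tolerance
81 × 10000 = 810000 Ω
Allowed range: 729000 Ω to 891000 Ω.
859000 ohms lies inside that range.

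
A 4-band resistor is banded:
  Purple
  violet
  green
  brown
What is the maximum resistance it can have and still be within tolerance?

Violet → 7 (first significant figure)
Violet → 7 (second significant figure)
Green → ×10^5 multiplier
Brown → ±1% tolerance
77 × 100000 = 7700000 Ω
Maximum = 7700000 × (1 + 1/100) = 7777000 Ω.

7777000 Ω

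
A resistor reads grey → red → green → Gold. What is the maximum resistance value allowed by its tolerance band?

Grey → 8 (first significant figure)
Red → 2 (second significant figure)
Green → ×10^5 multiplier
Gold → ±5% tolerance
82 × 100000 = 8200000 Ω
Maximum = 8200000 × (1 + 5/100) = 8610000 Ω.

8610000 Ω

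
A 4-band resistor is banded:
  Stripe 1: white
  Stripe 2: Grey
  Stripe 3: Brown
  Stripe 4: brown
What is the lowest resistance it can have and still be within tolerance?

970.2 Ω

White → 9 (first significant figure)
Grey → 8 (second significant figure)
Brown → ×10 multiplier
Brown → ±1% tolerance
98 × 10 = 980 Ω
Lowest = 980 × (1 − 1/100) = 970.2 Ω.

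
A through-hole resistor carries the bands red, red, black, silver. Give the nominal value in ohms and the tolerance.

Red → 2 (first significant figure)
Red → 2 (second significant figure)
Black → ×1 multiplier
Silver → ±10% tolerance
22 × 1 = 22 Ω

22 Ω ±10%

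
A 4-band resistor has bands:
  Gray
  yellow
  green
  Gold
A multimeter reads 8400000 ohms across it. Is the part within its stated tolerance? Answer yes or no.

Grey → 8 (first significant figure)
Yellow → 4 (second significant figure)
Green → ×10^5 multiplier
Gold → ±5% tolerance
84 × 100000 = 8400000 Ω
Allowed range: 7980000 Ω to 8820000 Ω.
8400000 ohms lies inside that range.

yes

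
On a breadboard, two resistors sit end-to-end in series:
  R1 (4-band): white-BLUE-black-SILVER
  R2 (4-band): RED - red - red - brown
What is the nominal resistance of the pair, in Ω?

R1: white, blue → 96; black ×1 → 96 Ω.
R2: red, red → 22; red ×10^2 → 2200 Ω.
Series: 96 + 2200 = 2296 Ω.

2296 Ω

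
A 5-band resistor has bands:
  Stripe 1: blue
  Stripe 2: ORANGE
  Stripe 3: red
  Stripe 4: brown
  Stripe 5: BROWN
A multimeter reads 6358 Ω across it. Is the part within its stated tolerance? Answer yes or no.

Blue → 6 (first significant figure)
Orange → 3 (second significant figure)
Red → 2 (third significant figure)
Brown → ×10 multiplier
Brown → ±1% tolerance
632 × 10 = 6320 Ω
Allowed range: 6256.8 Ω to 6383.2 Ω.
6358 Ω lies inside that range.

yes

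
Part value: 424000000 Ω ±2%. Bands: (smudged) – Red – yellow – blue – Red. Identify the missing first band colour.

yellow

424000000 Ω = 424 × 10^6.
The first band gives digit 4 of the significand, and 4 is yellow.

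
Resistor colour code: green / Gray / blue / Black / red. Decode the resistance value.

Green → 5 (first significant figure)
Grey → 8 (second significant figure)
Blue → 6 (third significant figure)
Black → ×1 multiplier
586 × 1 = 586 Ω

586 Ω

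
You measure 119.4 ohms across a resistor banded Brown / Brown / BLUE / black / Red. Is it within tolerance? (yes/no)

no

Brown → 1 (first significant figure)
Brown → 1 (second significant figure)
Blue → 6 (third significant figure)
Black → ×1 multiplier
Red → ±2% tolerance
116 × 1 = 116 Ω
Allowed range: 113.68 Ω to 118.32 Ω.
119.4 ohms lies outside that range.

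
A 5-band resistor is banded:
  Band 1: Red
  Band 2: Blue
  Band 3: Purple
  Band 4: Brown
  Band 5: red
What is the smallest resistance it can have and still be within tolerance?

Red → 2 (first significant figure)
Blue → 6 (second significant figure)
Violet → 7 (third significant figure)
Brown → ×10 multiplier
Red → ±2% tolerance
267 × 10 = 2670 Ω
Smallest = 2670 × (1 − 2/100) = 2616.6 Ω.

2616.6 Ω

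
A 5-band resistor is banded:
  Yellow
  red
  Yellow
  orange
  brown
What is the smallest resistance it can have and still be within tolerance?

Yellow → 4 (first significant figure)
Red → 2 (second significant figure)
Yellow → 4 (third significant figure)
Orange → ×10^3 multiplier
Brown → ±1% tolerance
424 × 1000 = 424000 Ω
Smallest = 424000 × (1 − 1/100) = 419760 Ω.

419760 Ω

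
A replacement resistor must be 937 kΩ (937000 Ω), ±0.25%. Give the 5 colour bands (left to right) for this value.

white, orange, violet, orange, blue

937000 Ω = 937 × 10^3.
9 → white
3 → orange
7 → violet
Multiplier 10^3 → orange.
±0.25% tolerance → blue.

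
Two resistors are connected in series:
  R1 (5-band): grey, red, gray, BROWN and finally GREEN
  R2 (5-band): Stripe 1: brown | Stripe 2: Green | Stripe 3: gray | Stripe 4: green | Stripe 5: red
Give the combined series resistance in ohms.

R1: grey, red, grey → 828; brown ×10 → 8280 Ω.
R2: brown, green, grey → 158; green ×10^5 → 15800000 Ω.
Series: 8280 + 15800000 = 15808280 Ω.

15808280 Ω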